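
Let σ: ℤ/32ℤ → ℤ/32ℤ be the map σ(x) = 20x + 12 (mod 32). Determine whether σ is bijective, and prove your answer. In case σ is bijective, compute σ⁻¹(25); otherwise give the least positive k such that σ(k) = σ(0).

By definition, injectivity means: for all x_1, x_2 in the domain, σ(x_1) = σ(x_2) implies x_1 = x_2.
We have gcd(20, 32) = 4 > 1. Taking x_1 = 0 and x_2 = 8: σ(0) = 12 and σ(8) = 20·8 + 12 = 172 ≡ 12 (mod 32).
So σ(0) = σ(8) while 0 ≠ 8, so σ is not injective, hence not bijective.
Since σ is not bijective, we find the least positive k with σ(k) = σ(0): this means 20k ≡ 0 (mod 32), i.e. 32 ∣ 20k. Since gcd(20, 32) = 4, dividing through by 4 this holds exactly when 8 ∣ 5k, and as gcd(5, 8) = 1, exactly when 8 ∣ k.
The smallest positive such k is 8.

8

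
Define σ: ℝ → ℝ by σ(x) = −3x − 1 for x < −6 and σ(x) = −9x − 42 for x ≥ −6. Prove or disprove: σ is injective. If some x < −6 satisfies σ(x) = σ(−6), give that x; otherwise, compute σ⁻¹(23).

-8

Both pieces are strictly decreasing (slopes −3 and −9), so each is injective on its own interval.
The left piece maps (−∞, −6) onto (17, ∞); the right piece maps [−6, ∞) onto (−∞, 12].
These images are disjoint, so no value is attained by both pieces. So σ is injective.
Because the two images are disjoint, no x < −6 has σ(x) = σ(−6), so we compute σ⁻¹(23): 23 lies in (17, ∞), so solve −3x − 1 = 23: x = (23 + 1)/(−3) = −8.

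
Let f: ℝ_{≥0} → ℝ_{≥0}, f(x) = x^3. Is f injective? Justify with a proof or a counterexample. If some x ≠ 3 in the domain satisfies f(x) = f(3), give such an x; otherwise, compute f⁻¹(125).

On ℝ_{≥0}, x ↦ x^3 is strictly increasing, so f(x_1) = f(x_2) forces x_1 = x_2. Therefore f is injective.
Since x ↦ x^3 is strictly increasing on ℝ_{≥0}, it is injective there, so no x ≠ 3 in the domain has f(x) = f(3). We therefore compute f⁻¹(125) = 125^{1/3} = 5 (indeed 5^3 = 125).

5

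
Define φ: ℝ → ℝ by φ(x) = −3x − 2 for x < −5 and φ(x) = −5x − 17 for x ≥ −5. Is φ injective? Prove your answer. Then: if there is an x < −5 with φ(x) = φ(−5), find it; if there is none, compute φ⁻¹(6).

Both pieces are strictly decreasing (slopes −3 and −5), so each is injective on its own interval.
The left piece maps (−∞, −5) onto (13, ∞); the right piece maps [−5, ∞) onto (−∞, 8].
These images are disjoint, so no value is attained by both pieces. So φ is injective.
Because the two images are disjoint, no x < −5 has φ(x) = φ(−5), so we compute φ⁻¹(6): 6 lies in (−∞, 8], so solve −5x − 17 = 6: x = (6 + 17)/(−5) = −23/5.

-23/5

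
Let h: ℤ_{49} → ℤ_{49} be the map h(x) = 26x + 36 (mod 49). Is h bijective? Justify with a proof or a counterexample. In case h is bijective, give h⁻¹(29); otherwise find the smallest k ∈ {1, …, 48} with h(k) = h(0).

Suppose h(u) = h(v) in ℤ_{49}. Then 26u + 36 ≡ 26v + 36 (mod 49), therefore 26(u − v) ≡ 0 (mod 49).
Since gcd(26, 49) = 1, 26 is invertible modulo 49, thus u − v ≡ 0 (mod 49), i.e. u = v.
We now compute 26⁻¹ mod 49 explicitly. Euclid's algorithm: 49 = 1·26 + 23, 26 = 1·23 + 3, 23 = 7·3 + 2, 3 = 1·2 + 1; back-substituting gives 1 = 17·26 − 9·49, so 26⁻¹ ≡ 17 (mod 49).
Then y ↦ 17(y − 36) is a two-sided inverse to h, so every y ∈ ℤ_{49} has a preimage.
Hence h is bijective.
Since h is bijective, we find h⁻¹(29): we need 26x ≡ 29 − 36 ≡ 42 (mod 49). Using 26⁻¹ = 17: x ≡ 17·42 = 714 = 14·49 + 28, so x = 28.
Check: h(28) = 26·28 + 36 = 764 = 15·49 + 29 ≡ 29 (mod 49).

28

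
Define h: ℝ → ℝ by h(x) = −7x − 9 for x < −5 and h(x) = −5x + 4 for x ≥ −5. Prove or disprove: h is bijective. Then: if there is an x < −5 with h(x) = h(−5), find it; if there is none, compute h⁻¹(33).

-38/7

Both pieces are strictly decreasing (slopes −7 and −5), so each is injective on its own interval.
The left piece maps (−∞, −5) onto (26, ∞); the right piece maps [−5, ∞) onto (−∞, 29].
These images overlap. In particular h(−5) = 29 (right piece), and solving −7x − 9 = 29 on the left piece gives x = −38/7 < −5.
So h(−38/7) = h(−5) with −38/7 ≠ −5, and h is not injective, hence not bijective. This x = −38/7 is the requested value below −5.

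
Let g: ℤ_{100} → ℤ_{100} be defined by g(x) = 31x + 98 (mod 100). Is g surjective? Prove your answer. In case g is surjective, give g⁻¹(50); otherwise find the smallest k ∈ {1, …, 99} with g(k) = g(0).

92

Since gcd(31, 100) = 1, 31 is invertible modulo 100. Euclid's algorithm: 100 = 3·31 + 7, 31 = 4·7 + 3, 7 = 2·3 + 1; back-substituting gives 1 = 71·31 − 22·100, so 31⁻¹ ≡ 71 (mod 100).
Then y ↦ 71(y − 98) is a two-sided inverse to g, so every y ∈ ℤ_{100} has a preimage.
Therefore g is surjective.
Since g is surjective, we compute g⁻¹(50): solve 31x + 98 ≡ 50 (mod 100), i.e. 31x ≡ 52 (mod 100).
Multiplying by 31⁻¹ = 71 gives x ≡ 71·52 = 3692 = 36·100 + 92 ≡ 92 (mod 100).
Check: g(92) = 31·92 + 98 = 2950 = 29·100 + 50 ≡ 50 (mod 100).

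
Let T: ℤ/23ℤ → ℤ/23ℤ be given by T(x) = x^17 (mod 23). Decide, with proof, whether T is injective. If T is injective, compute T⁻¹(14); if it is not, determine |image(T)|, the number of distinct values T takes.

Since 23 is prime, the nonzero elements of ℤ/23ℤ form a cyclic group of order 22.
As gcd(17, 22) = 1, raising to the 17th power is a bijection on this group: if a^17 ≡ b^17 then (ab^{−1})^17 = 1, and the only element of order dividing gcd(17, 22) = 1 is 1, so a = b.
With T(0) = 0 this makes T injective on all of ℤ/23ℤ, hence bijective (finite equal-size domain and codomain). In particular T is injective.
Since T is injective, we find the preimage of 14. The inverse of x ↦ x^17 on (ℤ/23ℤ)^× is x ↦ x^13, because 17·13 = 221 = 10·22 + 1 ≡ 1 (mod 22) and x^{22} = 1 for x ≠ 0 (Fermat). So T⁻¹(14) = 14^13 mod 23.
Repeated squaring mod 23: 14^1 ≡ 14, 14^2 ≡ 14² = 196 ≡ 12, 14^4 ≡ 12² = 144 ≡ 6, 14^8 ≡ 6² = 36 ≡ 13. Since 13 = 8 + 4 + 1, 14^13 ≡ 13·6·14: 13·6 = 78 ≡ 9, then 9·14 = 126 ≡ 11. So 14^13 ≡ 11 (mod 23).
Hence T⁻¹(14) = 11.

11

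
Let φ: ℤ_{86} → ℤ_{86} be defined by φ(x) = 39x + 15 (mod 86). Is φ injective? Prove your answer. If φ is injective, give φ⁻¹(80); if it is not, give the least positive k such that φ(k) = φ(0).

59

If φ(a) = φ(b), then 39a ≡ 39b (mod 86). Because gcd(39, 86) = 1, we may cancel 39 to get a ≡ b (mod 86).
Therefore φ is injective.
We now compute 39⁻¹ mod 86 explicitly. Euclid's algorithm: 86 = 2·39 + 8, 39 = 4·8 + 7, 8 = 1·7 + 1; back-substituting gives 1 = 75·39 − 34·86, so 39⁻¹ ≡ 75 (mod 86).
Since φ is injective, we find φ⁻¹(80): we need 39x ≡ 80 − 15 ≡ 65 (mod 86). Using 39⁻¹ = 75: x ≡ 75·65 = 4875 = 56·86 + 59, so x = 59.
Check: φ(59) = 39·59 + 15 = 2316 = 26·86 + 80 ≡ 80 (mod 86).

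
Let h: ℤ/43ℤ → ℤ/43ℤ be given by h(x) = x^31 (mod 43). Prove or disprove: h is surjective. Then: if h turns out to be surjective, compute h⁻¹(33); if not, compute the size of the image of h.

3

Since 43 is prime, the nonzero elements of ℤ/43ℤ form a cyclic group of order 42.
As gcd(31, 42) = 1, raising to the 31st power is a bijection on this group: if x_1^31 ≡ x_2^31 then (x_1x_2^{−1})^31 = 1, and the only element of order dividing gcd(31, 42) = 1 is 1, so x_1 = x_2.
With h(0) = 0 this makes h injective on all of ℤ/43ℤ, hence bijective (finite equal-size domain and codomain). In particular h is surjective.
Since h is surjective, we find the preimage of 33. The inverse of x ↦ x^31 on (ℤ/43ℤ)^× is x ↦ x^19, because 31·19 = 589 = 14·42 + 1 ≡ 1 (mod 42) and x^{42} = 1 for x ≠ 0 (Fermat). So h⁻¹(33) = 33^19 mod 43.
Repeated squaring mod 43: 33^1 ≡ 33, 33^2 ≡ 33² = 1089 ≡ 14, 33^4 ≡ 14² = 196 ≡ 24, 33^8 ≡ 24² = 576 ≡ 17, 33^16 ≡ 17² = 289 ≡ 31. Since 19 = 16 + 2 + 1, 33^19 ≡ 31·14·33: 31·14 = 434 ≡ 4, then 4·33 = 132 ≡ 3. So 33^19 ≡ 3 (mod 43).
Hence h⁻¹(33) = 3.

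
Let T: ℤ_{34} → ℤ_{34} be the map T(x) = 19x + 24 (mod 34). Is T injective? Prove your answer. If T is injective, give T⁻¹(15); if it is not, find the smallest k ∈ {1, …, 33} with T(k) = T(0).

21

Suppose T(x_1) = T(x_2) in ℤ_{34}. Then 19x_1 + 24 ≡ 19x_2 + 24 (mod 34), hence 19(x_1 − x_2) ≡ 0 (mod 34).
Since gcd(19, 34) = 1, 19 is invertible modulo 34, therefore x_1 − x_2 ≡ 0 (mod 34), i.e. x_1 = x_2.
Hence T is injective.
We now compute 19⁻¹ mod 34 explicitly. Euclid's algorithm: 34 = 1·19 + 15, 19 = 1·15 + 4, 15 = 3·4 + 3, 4 = 1·3 + 1; back-substituting gives 1 = 9·19 − 5·34, so 19⁻¹ ≡ 9 (mod 34).
Since T is injective, we compute T⁻¹(15): solve 19x + 24 ≡ 15 (mod 34), i.e. 19x ≡ 25 (mod 34).
Multiplying by 19⁻¹ = 9 gives x ≡ 9·25 = 225 = 6·34 + 21 ≡ 21 (mod 34).
Check: T(21) = 19·21 + 24 = 423 = 12·34 + 15 ≡ 15 (mod 34).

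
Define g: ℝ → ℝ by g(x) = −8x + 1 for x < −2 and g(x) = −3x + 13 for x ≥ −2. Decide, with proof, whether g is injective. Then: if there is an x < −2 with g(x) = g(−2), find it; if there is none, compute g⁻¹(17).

-9/4

Both pieces are strictly decreasing (slopes −8 and −3), so each is injective on its own interval.
The left piece maps (−∞, −2) onto (17, ∞); the right piece maps [−2, ∞) onto (−∞, 19].
These images overlap. In particular g(−2) = 19 (right piece), and solving −8x + 1 = 19 on the left piece gives x = −9/4 < −2.
So g(−9/4) = g(−2) with −9/4 ≠ −2, and g is not injective. This x = −9/4 is the requested value below −2.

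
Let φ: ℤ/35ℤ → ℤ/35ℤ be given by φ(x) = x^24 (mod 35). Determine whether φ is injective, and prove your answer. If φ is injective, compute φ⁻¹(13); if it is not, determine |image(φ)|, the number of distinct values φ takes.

φ(1) = 1^24 = 1.
φ(2): Repeated squaring mod 35: 2^1 ≡ 2, 2^2 ≡ 2² = 4, 2^4 ≡ 4² = 16, 2^8 ≡ 16² = 256 ≡ 11, 2^16 ≡ 11² = 121 ≡ 16. Since 24 = 16 + 8, 2^24 ≡ 16·11: 16·11 = 176 ≡ 1. So 2^24 ≡ 1 (mod 35).
So φ(1) = φ(2) = 1 while 1 ≠ 2, so φ is not injective.
Since φ is not injective, we determine |image(φ)|. Computing x^24 mod 35 for each x (by repeated squaring, reducing mod 35 at every step), the values φ(0), φ(1), …, φ(34) are: 0, 1, 1, 1, 1, 15, 1, 21, 1, 1, 15, 1, 1, 1, 21, 15, 1, 1, 1, 1, 15, 21, 1, 1, 1, 15, 1, 1, 21, 1, 15, 1, 1, 1, 1.
The distinct values are {0, 1, 15, 21}; there are 4 of them.

4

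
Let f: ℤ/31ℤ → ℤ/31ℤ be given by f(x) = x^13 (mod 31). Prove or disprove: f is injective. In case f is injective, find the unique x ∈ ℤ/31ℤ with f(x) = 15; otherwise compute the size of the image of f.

23

Since 31 is prime, the nonzero elements of ℤ/31ℤ form a cyclic group of order 30.
As gcd(13, 30) = 1, raising to the 13th power is a bijection on this group: if u^13 ≡ v^13 then (uv^{−1})^13 = 1, and the only element of order dividing gcd(13, 30) = 1 is 1, so u = v.
With f(0) = 0 this makes f injective on all of ℤ/31ℤ, hence bijective (finite equal-size domain and codomain). In particular f is injective.
Since f is injective, we find the preimage of 15. The inverse of x ↦ x^13 on (ℤ/31ℤ)^× is x ↦ x^7, because 13·7 = 91 = 3·30 + 1 ≡ 1 (mod 30) and x^{30} = 1 for x ≠ 0 (Fermat). So f⁻¹(15) = 15^7 mod 31.
Repeated squaring mod 31: 15^1 ≡ 15, 15^2 ≡ 15² = 225 ≡ 8, 15^4 ≡ 8² = 64 ≡ 2. Since 7 = 4 + 2 + 1, 15^7 ≡ 2·8·15: 2·8 = 16, then 16·15 = 240 ≡ 23. So 15^7 ≡ 23 (mod 31).
Hence f⁻¹(15) = 23.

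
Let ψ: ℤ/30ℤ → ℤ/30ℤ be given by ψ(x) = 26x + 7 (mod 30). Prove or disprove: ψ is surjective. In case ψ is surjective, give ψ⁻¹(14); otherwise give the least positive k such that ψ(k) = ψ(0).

Since gcd(26, 30) = 2, we have 26x ≡ 0 (mod 2) for all x, so ψ(x) ≡ 1 (mod 2).
But 0 ≢ 1 (mod 2), so 0 ∈ ℤ/30ℤ has no preimage. Thus ψ is not surjective.
Since ψ is not surjective, we find the least positive k with ψ(k) = ψ(0): this means 26k ≡ 0 (mod 30), i.e. 30 ∣ 26k. Since gcd(26, 30) = 2, dividing through by 2 this holds exactly when 15 ∣ 13k, and as gcd(13, 15) = 1, exactly when 15 ∣ k.
The smallest positive such k is 15.

15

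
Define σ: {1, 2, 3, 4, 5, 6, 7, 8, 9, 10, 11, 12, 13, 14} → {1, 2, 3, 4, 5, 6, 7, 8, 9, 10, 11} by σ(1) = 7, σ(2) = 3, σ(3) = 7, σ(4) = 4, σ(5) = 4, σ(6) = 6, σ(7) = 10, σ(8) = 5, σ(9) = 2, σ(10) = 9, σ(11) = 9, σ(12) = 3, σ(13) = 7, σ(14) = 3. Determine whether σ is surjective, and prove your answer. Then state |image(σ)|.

No element maps to 1, so σ is not surjective.
The image of σ is {2, 3, 4, 5, 6, 7, 9, 10}, which has 8 elements.

8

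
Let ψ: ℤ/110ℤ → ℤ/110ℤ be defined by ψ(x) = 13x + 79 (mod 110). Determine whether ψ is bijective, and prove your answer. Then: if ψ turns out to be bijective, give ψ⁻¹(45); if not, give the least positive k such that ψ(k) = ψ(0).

By definition, ψ is injective if ψ(s) = ψ(t) implies s = t.
If ψ(s) = ψ(t), then 13s ≡ 13t (mod 110). Because gcd(13, 110) = 1, we may cancel 13 to get s ≡ t (mod 110).
We now compute 13⁻¹ mod 110 explicitly. Euclid's algorithm: 110 = 8·13 + 6, 13 = 2·6 + 1; back-substituting gives 1 = 17·13 − 2·110, so 13⁻¹ ≡ 17 (mod 110).
For any y ∈ ℤ/110ℤ, x = 17(y − 79) mod 110 satisfies ψ(x) = 13·17(y − 79) + 79 ≡ y (since 13·17 ≡ 1 mod 110). So every y has a preimage.
So ψ is bijective.
Since ψ is bijective, we compute ψ⁻¹(45): solve 13x + 79 ≡ 45 (mod 110), i.e. 13x ≡ 76 (mod 110).
Multiplying by 13⁻¹ = 17 gives x ≡ 17·76 = 1292 = 11·110 + 82 ≡ 82 (mod 110).
Check: ψ(82) = 13·82 + 79 = 1145 = 10·110 + 45 ≡ 45 (mod 110).

82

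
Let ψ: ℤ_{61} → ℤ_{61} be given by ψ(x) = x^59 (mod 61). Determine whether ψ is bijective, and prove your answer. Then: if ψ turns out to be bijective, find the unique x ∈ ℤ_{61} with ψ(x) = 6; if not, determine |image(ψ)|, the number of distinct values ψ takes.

Since 61 is prime, the nonzero elements of ℤ_{61} form a cyclic group of order 60.
As gcd(59, 60) = 1, raising to the 59th power is a bijection on this group: if x_1^59 ≡ x_2^59 then (x_1x_2^{−1})^59 = 1, and the only element of order dividing gcd(59, 60) = 1 is 1, so x_1 = x_2.
With ψ(0) = 0 this makes ψ injective on all of ℤ_{61}, hence bijective (finite equal-size domain and codomain). In particular ψ is bijective.
Since ψ is bijective, we find the preimage of 6. The inverse of x ↦ x^59 on (ℤ_{61})^× is x ↦ x^59, because 59·59 = 3481 = 58·60 + 1 ≡ 1 (mod 60) and x^{60} = 1 for x ≠ 0 (Fermat). So ψ⁻¹(6) = 6^59 mod 61.
Repeated squaring mod 61: 6^1 ≡ 6, 6^2 ≡ 6² = 36, 6^4 ≡ 36² = 1296 ≡ 15, 6^8 ≡ 15² = 225 ≡ 42, 6^16 ≡ 42² = 1764 ≡ 56, 6^32 ≡ 56² = 3136 ≡ 25. Since 59 = 32 + 16 + 8 + 2 + 1, 6^59 ≡ 25·56·42·36·6: 25·56 = 1400 ≡ 58, then 58·42 = 2436 ≡ 57, then 57·36 = 2052 ≡ 39, then 39·6 = 234 ≡ 51. So 6^59 ≡ 51 (mod 61).
Hence ψ⁻¹(6) = 51.

51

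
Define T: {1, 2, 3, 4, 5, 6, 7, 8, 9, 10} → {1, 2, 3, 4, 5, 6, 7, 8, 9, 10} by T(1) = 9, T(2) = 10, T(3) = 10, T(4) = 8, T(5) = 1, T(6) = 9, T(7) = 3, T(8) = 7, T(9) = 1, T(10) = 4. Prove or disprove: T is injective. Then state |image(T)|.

7

T(2) = 10 = T(3) with 2 ≠ 3, so T is not injective.
The image of T is {1, 3, 4, 7, 8, 9, 10}, which has 7 elements.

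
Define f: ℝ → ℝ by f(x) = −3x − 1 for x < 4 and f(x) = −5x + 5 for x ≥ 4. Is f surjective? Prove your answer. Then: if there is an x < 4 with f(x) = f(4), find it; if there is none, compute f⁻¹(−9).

Both pieces are strictly decreasing (slopes −3 and −5), so each is injective on its own interval.
The left piece maps (−∞, 4) onto (−13, ∞); the right piece maps [4, ∞) onto (−∞, −15].
The union (−13, ∞) ∪ (−∞, −15] omits the interval between −13 and −15; in particular −13 has no preimage. So f is not surjective.
Because the two images are disjoint, no x < 4 has f(x) = f(4), so we compute f⁻¹(−9): −9 lies in (−13, ∞), so solve −3x − 1 = −9: x = (−9 + 1)/(−3) = 8/3.

8/3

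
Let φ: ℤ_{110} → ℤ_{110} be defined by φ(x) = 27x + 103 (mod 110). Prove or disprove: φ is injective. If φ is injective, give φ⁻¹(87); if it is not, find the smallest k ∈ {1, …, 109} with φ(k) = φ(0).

32

Suppose φ(s) = φ(t) in ℤ_{110}. Then 27s + 103 ≡ 27t + 103 (mod 110), thus 27(s − t) ≡ 0 (mod 110).
Since gcd(27, 110) = 1, 27 is invertible modulo 110, hence s − t ≡ 0 (mod 110), i.e. s = t.
Hence φ is injective.
We now compute 27⁻¹ mod 110 explicitly. Euclid's algorithm: 110 = 4·27 + 2, 27 = 13·2 + 1; back-substituting gives 1 = 53·27 − 13·110, so 27⁻¹ ≡ 53 (mod 110).
Since φ is injective, we find φ⁻¹(87): we need 27x ≡ 87 − 103 ≡ 94 (mod 110). Using 27⁻¹ = 53: x ≡ 53·94 = 4982 = 45·110 + 32, so x = 32.
Check: φ(32) = 27·32 + 103 = 967 = 8·110 + 87 ≡ 87 (mod 110).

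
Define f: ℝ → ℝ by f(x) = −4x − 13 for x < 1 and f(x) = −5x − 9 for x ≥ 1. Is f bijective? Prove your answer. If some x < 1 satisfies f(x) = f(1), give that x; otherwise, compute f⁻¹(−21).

1/4

Both pieces are strictly decreasing (slopes −4 and −5), so each is injective on its own interval.
The left piece maps (−∞, 1) onto (−17, ∞); the right piece maps [1, ∞) onto (−∞, −14].
These images overlap. In particular f(1) = −14 (right piece), and solving −4x − 13 = −14 on the left piece gives x = 1/4 < 1.
So f(1/4) = f(1) with 1/4 ≠ 1, and f is not injective, hence not bijective. This x = 1/4 is the requested value below 1.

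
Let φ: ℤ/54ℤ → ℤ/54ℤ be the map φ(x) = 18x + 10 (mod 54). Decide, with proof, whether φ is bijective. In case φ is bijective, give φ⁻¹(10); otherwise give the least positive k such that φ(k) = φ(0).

3

We have gcd(18, 54) = 18 > 1. Taking x_1 = 0 and x_2 = 3: φ(0) = 10 and φ(3) = 18·3 + 10 = 64 ≡ 10 (mod 54).
So φ(0) = φ(3) while 0 ≠ 3, so φ is not injective, hence not bijective.
Since φ is not bijective, we find the least positive k with φ(k) = φ(0): this means 18k ≡ 0 (mod 54), i.e. 54 ∣ 18k. Since gcd(18, 54) = 18, dividing through by 18 this holds exactly when 3 ∣ k.
The smallest positive such k is 3.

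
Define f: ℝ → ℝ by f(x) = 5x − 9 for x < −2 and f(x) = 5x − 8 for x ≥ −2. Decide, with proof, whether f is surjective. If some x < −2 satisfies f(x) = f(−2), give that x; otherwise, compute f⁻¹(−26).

-17/5

Both pieces are strictly increasing (slopes 5 and 5), so each is injective on its own interval.
The left piece maps (−∞, −2) onto (−∞, −19); the right piece maps [−2, ∞) onto [−18, ∞).
The union (−∞, −19) ∪ [−18, ∞) omits the interval between −19 and −18; in particular −19 has no preimage. So f is not surjective.
Because the two images are disjoint, no x < −2 has f(x) = f(−2), so we compute f⁻¹(−26): −26 lies in (−∞, −19), so solve 5x − 9 = −26: x = (−26 + 9)/5 = −17/5.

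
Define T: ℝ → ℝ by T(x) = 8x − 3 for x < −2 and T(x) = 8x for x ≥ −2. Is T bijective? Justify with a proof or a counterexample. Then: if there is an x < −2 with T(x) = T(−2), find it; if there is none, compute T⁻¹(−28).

-25/8

Both pieces are strictly increasing (slopes 8 and 8), so each is injective on its own interval.
The left piece maps (−∞, −2) onto (−∞, −19); the right piece maps [−2, ∞) onto [−16, ∞).
The images leave a gap (−19 has no preimage), so T is not surjective, hence not bijective.
Because the two images are disjoint, no x < −2 has T(x) = T(−2), so we compute T⁻¹(−28): −28 lies in (−∞, −19), so solve 8x − 3 = −28: x = (−28 + 3)/8 = −25/8.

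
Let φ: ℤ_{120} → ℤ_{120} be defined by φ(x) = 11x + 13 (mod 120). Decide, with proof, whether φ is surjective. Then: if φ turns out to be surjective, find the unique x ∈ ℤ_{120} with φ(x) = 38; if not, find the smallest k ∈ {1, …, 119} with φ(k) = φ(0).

Since gcd(11, 120) = 1, 11 is invertible modulo 120. Euclid's algorithm: 120 = 10·11 + 10, 11 = 1·10 + 1; back-substituting gives 1 = 11·11 − 1·120, so 11⁻¹ ≡ 11 (mod 120).
For any y ∈ ℤ_{120}, x = 11(y − 13) mod 120 satisfies φ(x) = 11·11(y − 13) + 13 ≡ y (since 11·11 ≡ 1 mod 120). So every y has a preimage.
So φ is surjective.
Since φ is surjective, we compute φ⁻¹(38): solve 11x + 13 ≡ 38 (mod 120), i.e. 11x ≡ 25 (mod 120).
Multiplying by 11⁻¹ = 11 gives x ≡ 11·25 = 275 = 2·120 + 35 ≡ 35 (mod 120).
Check: φ(35) = 11·35 + 13 = 398 = 3·120 + 38 ≡ 38 (mod 120).

35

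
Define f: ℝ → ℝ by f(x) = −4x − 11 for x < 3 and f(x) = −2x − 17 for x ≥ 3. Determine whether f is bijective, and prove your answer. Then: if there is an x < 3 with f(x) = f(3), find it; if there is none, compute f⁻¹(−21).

5/2

Both pieces are strictly decreasing (slopes −4 and −2), so each is injective on its own interval.
The left piece maps (−∞, 3) onto (−23, ∞); the right piece maps [3, ∞) onto (−∞, −23].
Since −23 = −23, the images partition ℝ: f is injective and surjective, hence bijective.
Because the two images are disjoint, no x < 3 has f(x) = f(3), so we compute f⁻¹(−21): −21 lies in (−23, ∞), so solve −4x − 11 = −21: x = (−21 + 11)/(−4) = 5/2.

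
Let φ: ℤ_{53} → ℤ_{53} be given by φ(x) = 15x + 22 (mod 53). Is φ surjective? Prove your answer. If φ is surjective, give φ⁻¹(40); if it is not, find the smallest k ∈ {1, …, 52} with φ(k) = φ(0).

Since gcd(15, 53) = 1, 15 is invertible modulo 53. Euclid's algorithm: 53 = 3·15 + 8, 15 = 1·8 + 7, 8 = 1·7 + 1; back-substituting gives 1 = 46·15 − 13·53, so 15⁻¹ ≡ 46 (mod 53).
For any y ∈ ℤ_{53}, x = 46(y − 22) mod 53 satisfies φ(x) = 15·46(y − 22) + 22 ≡ y (since 15·46 ≡ 1 mod 53). So every y has a preimage.
Therefore φ is surjective.
Since φ is surjective, we compute φ⁻¹(40): solve 15x + 22 ≡ 40 (mod 53), i.e. 15x ≡ 18 (mod 53).
Multiplying by 15⁻¹ = 46 gives x ≡ 46·18 = 828 = 15·53 + 33 ≡ 33 (mod 53).
Check: φ(33) = 15·33 + 22 = 517 = 9·53 + 40 ≡ 40 (mod 53).

33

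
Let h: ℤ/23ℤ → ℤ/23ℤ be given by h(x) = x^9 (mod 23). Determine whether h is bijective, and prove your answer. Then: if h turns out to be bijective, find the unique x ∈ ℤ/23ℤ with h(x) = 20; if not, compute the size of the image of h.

10

Since 23 is prime, the nonzero elements of ℤ/23ℤ form a cyclic group of order 22.
As gcd(9, 22) = 1, raising to the 9th power is a bijection on this group: if s^9 ≡ t^9 then (st^{−1})^9 = 1, and the only element of order dividing gcd(9, 22) = 1 is 1, so s = t.
With h(0) = 0 this makes h injective on all of ℤ/23ℤ, hence bijective (finite equal-size domain and codomain). In particular h is bijective.
Since h is bijective, we find the preimage of 20. The inverse of x ↦ x^9 on (ℤ/23ℤ)^× is x ↦ x^5, because 9·5 = 45 = 2·22 + 1 ≡ 1 (mod 22) and x^{22} = 1 for x ≠ 0 (Fermat). So h⁻¹(20) = 20^5 mod 23.
Repeated squaring mod 23: 20^1 ≡ 20, 20^2 ≡ 20² = 400 ≡ 9, 20^4 ≡ 9² = 81 ≡ 12. Since 5 = 4 + 1, 20^5 ≡ 12·20: 12·20 = 240 ≡ 10. So 20^5 ≡ 10 (mod 23).
Hence h⁻¹(20) = 10.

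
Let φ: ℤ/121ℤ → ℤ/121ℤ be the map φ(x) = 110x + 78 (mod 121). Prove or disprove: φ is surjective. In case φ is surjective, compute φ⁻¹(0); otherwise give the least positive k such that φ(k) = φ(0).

11

Recall that φ is surjective if every y in the codomain equals φ(x) for some x in the domain.
Since gcd(110, 121) = 11, we have 110x ≡ 0 (mod 11) for all x, so φ(x) ≡ 1 (mod 11).
But 0 ≢ 1 (mod 11), so 0 ∈ ℤ/121ℤ has no preimage. Thus φ is not surjective.
Since φ is not surjective, we find the least positive k with φ(k) = φ(0): this means 110k ≡ 0 (mod 121), i.e. 121 ∣ 110k. Since gcd(110, 121) = 11, dividing through by 11 this holds exactly when 11 ∣ 10k, and as gcd(10, 11) = 1, exactly when 11 ∣ k.
The smallest positive such k is 11.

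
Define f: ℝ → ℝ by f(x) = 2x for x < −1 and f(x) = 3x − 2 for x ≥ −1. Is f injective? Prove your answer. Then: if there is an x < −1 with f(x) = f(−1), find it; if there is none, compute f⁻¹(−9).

-5/2

Both pieces are strictly increasing (slopes 2 and 3), so each is injective on its own interval.
The left piece maps (−∞, −1) onto (−∞, −2); the right piece maps [−1, ∞) onto [−5, ∞).
These images overlap. In particular f(−1) = −5 (right piece), and solving 2x = −5 on the left piece gives x = −5/2 < −1.
So f(−5/2) = f(−1) with −5/2 ≠ −1, and f is not injective. This x = −5/2 is the requested value below −1.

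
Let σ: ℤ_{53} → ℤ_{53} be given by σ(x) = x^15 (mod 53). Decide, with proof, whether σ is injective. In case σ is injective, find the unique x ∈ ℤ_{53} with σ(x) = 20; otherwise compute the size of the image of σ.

Since 53 is prime, the nonzero elements of ℤ_{53} form a cyclic group of order 52.
As gcd(15, 52) = 1, raising to the 15th power is a bijection on this group: if s^15 ≡ t^15 then (st^{−1})^15 = 1, and the only element of order dividing gcd(15, 52) = 1 is 1, so s = t.
With σ(0) = 0 this makes σ injective on all of ℤ_{53}, hence bijective (finite equal-size domain and codomain). In particular σ is injective.
Since σ is injective, we find the preimage of 20. The inverse of x ↦ x^15 on (ℤ_{53})^× is x ↦ x^7, because 15·7 = 105 = 2·52 + 1 ≡ 1 (mod 52) and x^{52} = 1 for x ≠ 0 (Fermat). So σ⁻¹(20) = 20^7 mod 53.
Repeated squaring mod 53: 20^1 ≡ 20, 20^2 ≡ 20² = 400 ≡ 29, 20^4 ≡ 29² = 841 ≡ 46. Since 7 = 4 + 2 + 1, 20^7 ≡ 46·29·20: 46·29 = 1334 ≡ 9, then 9·20 = 180 ≡ 21. So 20^7 ≡ 21 (mod 53).
Hence σ⁻¹(20) = 21.

21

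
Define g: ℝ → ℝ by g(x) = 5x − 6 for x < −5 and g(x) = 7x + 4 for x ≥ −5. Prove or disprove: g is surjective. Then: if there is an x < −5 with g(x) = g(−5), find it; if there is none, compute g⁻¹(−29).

Both pieces are strictly increasing (slopes 5 and 7), so each is injective on its own interval.
The left piece maps (−∞, −5) onto (−∞, −31); the right piece maps [−5, ∞) onto [−31, ∞).
These images together cover ℝ, so g is surjective.
Because the two images are disjoint, no x < −5 has g(x) = g(−5), so we compute g⁻¹(−29): −29 lies in [−31, ∞), so solve 7x + 4 = −29: x = (−29 − 4)/7 = −33/7.

-33/7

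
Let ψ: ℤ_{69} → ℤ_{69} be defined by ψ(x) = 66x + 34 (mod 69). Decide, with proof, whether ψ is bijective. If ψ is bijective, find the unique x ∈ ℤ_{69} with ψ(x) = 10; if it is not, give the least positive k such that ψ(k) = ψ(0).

Recall that ψ is injective when ψ(u) = ψ(v) forces u = v.
We have gcd(66, 69) = 3 > 1. Taking u = 0 and v = 23: ψ(0) = 34 and ψ(23) = 66·23 + 34 = 1552 ≡ 34 (mod 69).
So ψ(0) = ψ(23) while 0 ≠ 23, hence ψ is not injective, hence not bijective.
Since ψ is not bijective, we find the least positive k with ψ(k) = ψ(0): this means 66k ≡ 0 (mod 69), i.e. 69 ∣ 66k. Since gcd(66, 69) = 3, dividing through by 3 this holds exactly when 23 ∣ 22k, and as gcd(22, 23) = 1, exactly when 23 ∣ k.
The smallest positive such k is 23.

23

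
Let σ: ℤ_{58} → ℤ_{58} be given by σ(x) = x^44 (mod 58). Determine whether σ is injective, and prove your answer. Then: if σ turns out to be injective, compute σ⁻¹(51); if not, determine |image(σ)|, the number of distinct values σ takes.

σ(3): Repeated squaring mod 58: 3^1 ≡ 3, 3^2 ≡ 3² = 9, 3^4 ≡ 9² = 81 ≡ 23, 3^8 ≡ 23² = 529 ≡ 7, 3^16 ≡ 7² = 49, 3^32 ≡ 49² = 2401 ≡ 23. Since 44 = 32 + 8 + 4, 3^44 ≡ 23·7·23: 23·7 = 161 ≡ 45, then 45·23 = 1035 ≡ 49. So 3^44 ≡ 49 (mod 58).
σ(7): Repeated squaring mod 58: 7^1 ≡ 7, 7^2 ≡ 7² = 49, 7^4 ≡ 49² = 2401 ≡ 23, 7^8 ≡ 23² = 529 ≡ 7, 7^16 ≡ 7² = 49, 7^32 ≡ 49² = 2401 ≡ 23. Since 44 = 32 + 8 + 4, 7^44 ≡ 23·7·23: 23·7 = 161 ≡ 45, then 45·23 = 1035 ≡ 49. So 7^44 ≡ 49 (mod 58).
So σ(3) = σ(7) = 49 while 3 ≠ 7, therefore σ is not injective.
Since σ is not injective, we determine |image(σ)|. Computing x^44 mod 58 for each x (by repeated squaring, reducing mod 58 at every step), the values σ(0), σ(1), …, σ(57) are: 0, 1, 54, 49, 16, 25, 36, 49, 52, 23, 16, 53, 30, 53, 36, 7, 24, 1, 24, 45, 52, 23, 20, 7, 54, 45, 20, 25, 30, 29, 30, 25, 20, 45, 54, 7, 20, 23, 52, 45, 24, 1, 24, 7, 36, 53, 30, 53, 16, 23, 52, 49, 36, 25, 16, 49, 54, 1.
The distinct values are {0, 1, 7, 16, 20, 23, 24, 25, 29, 30, 36, 45, 49, 52, 53, 54}; there are 16 of them.

16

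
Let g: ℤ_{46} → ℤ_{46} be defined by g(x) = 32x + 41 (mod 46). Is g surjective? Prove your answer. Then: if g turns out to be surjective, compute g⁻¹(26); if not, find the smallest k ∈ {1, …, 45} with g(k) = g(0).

Since gcd(32, 46) = 2, we have 32x ≡ 0 (mod 2) for all x, so g(x) ≡ 1 (mod 2).
But 0 ≢ 1 (mod 2), so 0 ∈ ℤ_{46} has no preimage. Hence g is not surjective.
Since g is not surjective, we find the least positive k with g(k) = g(0): this means 32k ≡ 0 (mod 46), i.e. 46 ∣ 32k. Since gcd(32, 46) = 2, dividing through by 2 this holds exactly when 23 ∣ 16k, and as gcd(16, 23) = 1, exactly when 23 ∣ k.
The smallest positive such k is 23.

23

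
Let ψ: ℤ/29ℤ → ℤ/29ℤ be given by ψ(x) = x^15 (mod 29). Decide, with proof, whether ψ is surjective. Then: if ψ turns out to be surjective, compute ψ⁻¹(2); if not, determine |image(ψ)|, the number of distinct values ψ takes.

27

Since 29 is prime, the nonzero elements of ℤ/29ℤ form a cyclic group of order 28.
As gcd(15, 28) = 1, raising to the 15th power is a bijection on this group: if u^15 ≡ v^15 then (uv^{−1})^15 = 1, and the only element of order dividing gcd(15, 28) = 1 is 1, so u = v.
With ψ(0) = 0 this makes ψ injective on all of ℤ/29ℤ, hence bijective (finite equal-size domain and codomain). In particular ψ is surjective.
Since ψ is surjective, we find the preimage of 2. The inverse of x ↦ x^15 on (ℤ/29ℤ)^× is x ↦ x^15, because 15·15 = 225 = 8·28 + 1 ≡ 1 (mod 28) and x^{28} = 1 for x ≠ 0 (Fermat). So ψ⁻¹(2) = 2^15 mod 29.
Repeated squaring mod 29: 2^1 ≡ 2, 2^2 ≡ 2² = 4, 2^4 ≡ 4² = 16, 2^8 ≡ 16² = 256 ≡ 24. Since 15 = 8 + 4 + 2 + 1, 2^15 ≡ 24·16·4·2: 24·16 = 384 ≡ 7, then 7·4 = 28, then 28·2 = 56 ≡ 27. So 2^15 ≡ 27 (mod 29).
Hence ψ⁻¹(2) = 27.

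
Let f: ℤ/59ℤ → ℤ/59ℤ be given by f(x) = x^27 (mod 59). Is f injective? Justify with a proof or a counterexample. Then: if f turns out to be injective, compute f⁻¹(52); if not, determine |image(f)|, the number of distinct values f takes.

31

Since 59 is prime, the nonzero elements of ℤ/59ℤ form a cyclic group of order 58.
As gcd(27, 58) = 1, raising to the 27th power is a bijection on this group: if s^27 ≡ t^27 then (st^{−1})^27 = 1, and the only element of order dividing gcd(27, 58) = 1 is 1, so s = t.
With f(0) = 0 this makes f injective on all of ℤ/59ℤ, hence bijective (finite equal-size domain and codomain). In particular f is injective.
Since f is injective, we find the preimage of 52. The inverse of x ↦ x^27 on (ℤ/59ℤ)^× is x ↦ x^43, because 27·43 = 1161 = 20·58 + 1 ≡ 1 (mod 58) and x^{58} = 1 for x ≠ 0 (Fermat). So f⁻¹(52) = 52^43 mod 59.
Repeated squaring mod 59: 52^1 ≡ 52, 52^2 ≡ 52² = 2704 ≡ 49, 52^4 ≡ 49² = 2401 ≡ 41, 52^8 ≡ 41² = 1681 ≡ 29, 52^16 ≡ 29² = 841 ≡ 15, 52^32 ≡ 15² = 225 ≡ 48. Since 43 = 32 + 8 + 2 + 1, 52^43 ≡ 48·29·49·52: 48·29 = 1392 ≡ 35, then 35·49 = 1715 ≡ 4, then 4·52 = 208 ≡ 31. So 52^43 ≡ 31 (mod 59).
Hence f⁻¹(52) = 31.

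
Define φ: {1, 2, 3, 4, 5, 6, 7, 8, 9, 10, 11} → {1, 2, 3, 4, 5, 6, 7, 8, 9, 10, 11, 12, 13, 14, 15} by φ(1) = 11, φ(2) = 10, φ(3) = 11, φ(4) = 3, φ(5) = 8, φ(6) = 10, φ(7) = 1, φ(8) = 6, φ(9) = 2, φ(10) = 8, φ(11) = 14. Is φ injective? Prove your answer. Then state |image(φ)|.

φ(1) = 11 = φ(3) with 1 ≠ 3, so φ is not injective.
The image of φ is {1, 2, 3, 6, 8, 10, 11, 14}, which has 8 elements.

8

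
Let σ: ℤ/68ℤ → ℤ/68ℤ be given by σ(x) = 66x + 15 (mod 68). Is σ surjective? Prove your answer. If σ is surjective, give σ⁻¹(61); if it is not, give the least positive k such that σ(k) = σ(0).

34

Since gcd(66, 68) = 2, we have 66x ≡ 0 (mod 2) for all x, so σ(x) ≡ 1 (mod 2).
But 0 ≢ 1 (mod 2), so 0 ∈ ℤ/68ℤ has no preimage. Hence σ is not surjective.
Since σ is not surjective, we find the least positive k with σ(k) = σ(0): this means 66k ≡ 0 (mod 68), i.e. 68 ∣ 66k. Since gcd(66, 68) = 2, dividing through by 2 this holds exactly when 34 ∣ 33k, and as gcd(33, 34) = 1, exactly when 34 ∣ k.
The smallest positive such k is 34.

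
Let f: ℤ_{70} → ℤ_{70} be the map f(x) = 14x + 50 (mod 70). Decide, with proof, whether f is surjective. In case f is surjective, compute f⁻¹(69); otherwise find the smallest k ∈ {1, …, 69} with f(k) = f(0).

5

Since gcd(14, 70) = 14, we have 14x ≡ 0 (mod 14) for all x, so f(x) ≡ 8 (mod 14).
But 0 ≢ 8 (mod 14), so 0 ∈ ℤ_{70} has no preimage. Hence f is not surjective.
Since f is not surjective, we find the least positive k with f(k) = f(0): this means 14k ≡ 0 (mod 70), i.e. 70 ∣ 14k. Since gcd(14, 70) = 14, dividing through by 14 this holds exactly when 5 ∣ k.
The smallest positive such k is 5.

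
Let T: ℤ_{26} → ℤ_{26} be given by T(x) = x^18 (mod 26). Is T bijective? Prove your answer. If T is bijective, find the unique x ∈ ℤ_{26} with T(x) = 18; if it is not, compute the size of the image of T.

T(1) = 1^18 = 1.
T(3): Repeated squaring mod 26: 3^1 ≡ 3, 3^2 ≡ 3² = 9, 3^4 ≡ 9² = 81 ≡ 3, 3^8 ≡ 3² = 9, 3^16 ≡ 9² = 81 ≡ 3. Since 18 = 16 + 2, 3^18 ≡ 3·9: 3·9 = 27 ≡ 1. So 3^18 ≡ 1 (mod 26).
So T(1) = T(3) = 1 while 1 ≠ 3, so T is not injective, hence not bijective.
Since T is not bijective, we determine |image(T)|. Computing x^18 mod 26 for each x (by repeated squaring, reducing mod 26 at every step), the values T(0), T(1), …, T(25) are: 0, 1, 12, 1, 14, 25, 12, 25, 12, 1, 14, 25, 14, 13, 14, 25, 14, 1, 12, 25, 12, 25, 14, 1, 12, 1.
The distinct values are {0, 1, 12, 13, 14, 25}; there are 6 of them.

6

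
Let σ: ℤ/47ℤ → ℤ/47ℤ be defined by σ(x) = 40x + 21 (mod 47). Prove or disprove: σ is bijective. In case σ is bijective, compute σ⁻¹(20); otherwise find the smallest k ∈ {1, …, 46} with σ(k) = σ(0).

Suppose σ(x_1) = σ(x_2) in ℤ/47ℤ. Then 40x_1 + 21 ≡ 40x_2 + 21 (mod 47), therefore 40(x_1 − x_2) ≡ 0 (mod 47).
Since gcd(40, 47) = 1, 40 is invertible modulo 47, thus x_1 − x_2 ≡ 0 (mod 47), i.e. x_1 = x_2.
We now compute 40⁻¹ mod 47 explicitly. Euclid's algorithm: 47 = 1·40 + 7, 40 = 5·7 + 5, 7 = 1·5 + 2, 5 = 2·2 + 1; back-substituting gives 1 = 20·40 − 17·47, so 40⁻¹ ≡ 20 (mod 47).
Then y ↦ 20(y − 21) is a two-sided inverse to σ, so every y ∈ ℤ/47ℤ has a preimage.
So σ is bijective.
Since σ is bijective, we compute σ⁻¹(20): solve 40x + 21 ≡ 20 (mod 47), i.e. 40x ≡ 46 (mod 47).
Multiplying by 40⁻¹ = 20 gives x ≡ 20·46 = 920 = 19·47 + 27 ≡ 27 (mod 47).
Check: σ(27) = 40·27 + 21 = 1101 = 23·47 + 20 ≡ 20 (mod 47).

27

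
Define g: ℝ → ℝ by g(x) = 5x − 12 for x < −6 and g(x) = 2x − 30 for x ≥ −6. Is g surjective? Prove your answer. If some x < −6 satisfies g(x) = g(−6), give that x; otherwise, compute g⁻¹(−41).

Both pieces are strictly increasing (slopes 5 and 2), so each is injective on its own interval.
The left piece maps (−∞, −6) onto (−∞, −42); the right piece maps [−6, ∞) onto [−42, ∞).
These images together cover ℝ, so g is surjective.
Because the two images are disjoint, no x < −6 has g(x) = g(−6), so we compute g⁻¹(−41): −41 lies in [−42, ∞), so solve 2x − 30 = −41: x = (−41 + 30)/2 = −11/2.

-11/2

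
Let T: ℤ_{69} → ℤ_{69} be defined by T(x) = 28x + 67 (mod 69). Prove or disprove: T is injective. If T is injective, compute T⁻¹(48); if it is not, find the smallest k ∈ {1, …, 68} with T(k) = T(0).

Recall: T is injective if T(x_1) = T(x_2) implies x_1 = x_2.
If T(x_1) = T(x_2), then 28x_1 ≡ 28x_2 (mod 69). Because gcd(28, 69) = 1, we may cancel 28 to get x_1 ≡ x_2 (mod 69).
Hence T is injective.
We now compute 28⁻¹ mod 69 explicitly. Euclid's algorithm: 69 = 2·28 + 13, 28 = 2·13 + 2, 13 = 6·2 + 1; back-substituting gives 1 = 37·28 − 15·69, so 28⁻¹ ≡ 37 (mod 69).
Since T is injective, we find T⁻¹(48): we need 28x ≡ 48 − 67 ≡ 50 (mod 69). Using 28⁻¹ = 37: x ≡ 37·50 = 1850 = 26·69 + 56, so x = 56.
Check: T(56) = 28·56 + 67 = 1635 = 23·69 + 48 ≡ 48 (mod 69).

56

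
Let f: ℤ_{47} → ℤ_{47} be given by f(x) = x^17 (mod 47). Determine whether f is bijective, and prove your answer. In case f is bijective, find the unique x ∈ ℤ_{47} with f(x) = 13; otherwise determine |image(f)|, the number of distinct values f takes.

22

Since 47 is prime, the nonzero elements of ℤ_{47} form a cyclic group of order 46.
As gcd(17, 46) = 1, raising to the 17th power is a bijection on this group: if s^17 ≡ t^17 then (st^{−1})^17 = 1, and the only element of order dividing gcd(17, 46) = 1 is 1, so s = t.
With f(0) = 0 this makes f injective on all of ℤ_{47}, hence bijective (finite equal-size domain and codomain). In particular f is bijective.
Since f is bijective, we find the preimage of 13. The inverse of x ↦ x^17 on (ℤ_{47})^× is x ↦ x^19, because 17·19 = 323 = 7·46 + 1 ≡ 1 (mod 46) and x^{46} = 1 for x ≠ 0 (Fermat). So f⁻¹(13) = 13^19 mod 47.
Repeated squaring mod 47: 13^1 ≡ 13, 13^2 ≡ 13² = 169 ≡ 28, 13^4 ≡ 28² = 784 ≡ 32, 13^8 ≡ 32² = 1024 ≡ 37, 13^16 ≡ 37² = 1369 ≡ 6. Since 19 = 16 + 2 + 1, 13^19 ≡ 6·28·13: 6·28 = 168 ≡ 27, then 27·13 = 351 ≡ 22. So 13^19 ≡ 22 (mod 47).
Hence f⁻¹(13) = 22.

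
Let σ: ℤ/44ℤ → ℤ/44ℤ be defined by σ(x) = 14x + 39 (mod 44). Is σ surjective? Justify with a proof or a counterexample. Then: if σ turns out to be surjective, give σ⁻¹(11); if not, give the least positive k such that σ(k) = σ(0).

22

Recall: surjectivity means every element of the codomain has a preimage under σ.
Since gcd(14, 44) = 2, we have 14x ≡ 0 (mod 2) for all x, so σ(x) ≡ 1 (mod 2).
But 0 ≢ 1 (mod 2), so 0 ∈ ℤ/44ℤ has no preimage. Hence σ is not surjective.
Since σ is not surjective, we find the least positive k with σ(k) = σ(0): this means 14k ≡ 0 (mod 44), i.e. 44 ∣ 14k. Since gcd(14, 44) = 2, dividing through by 2 this holds exactly when 22 ∣ 7k, and as gcd(7, 22) = 1, exactly when 22 ∣ k.
The smallest positive such k is 22.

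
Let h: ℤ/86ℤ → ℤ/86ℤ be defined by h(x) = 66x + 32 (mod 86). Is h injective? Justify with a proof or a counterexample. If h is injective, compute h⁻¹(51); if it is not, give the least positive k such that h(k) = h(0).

By definition, h is injective if h(x_1) = h(x_2) implies x_1 = x_2.
We have gcd(66, 86) = 2 > 1. Taking x_1 = 0 and x_2 = 43: h(0) = 32 and h(43) = 66·43 + 32 = 2870 ≡ 32 (mod 86).
So h(0) = h(43) while 0 ≠ 43, therefore h is not injective.
Since h is not injective, we find the least positive k with h(k) = h(0): this means 66k ≡ 0 (mod 86), i.e. 86 ∣ 66k. Since gcd(66, 86) = 2, dividing through by 2 this holds exactly when 43 ∣ 33k, and as gcd(33, 43) = 1, exactly when 43 ∣ k.
The smallest positive such k is 43.

43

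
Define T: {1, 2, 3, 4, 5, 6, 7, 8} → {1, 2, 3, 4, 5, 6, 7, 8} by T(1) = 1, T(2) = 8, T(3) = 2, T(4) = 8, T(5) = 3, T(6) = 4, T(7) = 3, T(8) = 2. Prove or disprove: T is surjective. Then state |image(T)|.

No element maps to 5, so T is not surjective.
The image of T is {1, 2, 3, 4, 8}, which has 5 elements.

5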